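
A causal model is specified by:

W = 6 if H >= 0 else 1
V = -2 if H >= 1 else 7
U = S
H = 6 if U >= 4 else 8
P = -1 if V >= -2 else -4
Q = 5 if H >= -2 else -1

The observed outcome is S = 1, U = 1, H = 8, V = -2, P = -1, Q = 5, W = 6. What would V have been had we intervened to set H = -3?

7

The intervention breaks the incoming arrows to H: H = 6 if U >= 4 else 8 no longer applies, and H = -3.
V = -2 if H >= 1 else 7  [with H=-3]  = 7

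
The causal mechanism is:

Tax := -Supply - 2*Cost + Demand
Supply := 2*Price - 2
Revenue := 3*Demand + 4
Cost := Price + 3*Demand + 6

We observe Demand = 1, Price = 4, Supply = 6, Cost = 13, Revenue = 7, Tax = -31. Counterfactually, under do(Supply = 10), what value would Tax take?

The intervention breaks the incoming arrows to Supply: Supply := 2*Price - 2 no longer applies, and Supply = 10.
Cost = Price + 3*Demand + 6  [with Price=4, Demand=1]  = 13
Tax = -Supply - 2*Cost + Demand  [with Supply=10, Cost=13, Demand=1]  = -35

-35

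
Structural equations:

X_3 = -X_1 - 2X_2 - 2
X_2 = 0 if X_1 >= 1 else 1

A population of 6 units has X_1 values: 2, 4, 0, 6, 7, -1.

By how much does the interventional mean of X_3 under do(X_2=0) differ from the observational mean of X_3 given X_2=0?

Under do(X_2=0), X_2's equation is replaced by X_2=0 for every unit. Per-unit X_3: -4, -6, -2, -8, -9, -1. Mean = -5.
Conditioning on X_2=0 selects the 4 unit(s) with X_1 ∈ {2, 4, 6, 7}. Their X_3 values: -4, -6, -8, -9. Mean = -6.75.
Difference = -5 − (-6.75) = 1.75.

1.75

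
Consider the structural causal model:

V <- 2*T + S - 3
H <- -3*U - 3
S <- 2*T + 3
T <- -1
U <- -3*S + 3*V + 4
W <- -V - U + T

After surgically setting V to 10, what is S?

1

Under do(V=10), the mechanism V <- 2*T + S - 3 is discarded; V is fixed at 10.
Since S is not a descendant of the intervened variable, it is unaffected.
S = 2*T + 3  [with T=-1]  = 1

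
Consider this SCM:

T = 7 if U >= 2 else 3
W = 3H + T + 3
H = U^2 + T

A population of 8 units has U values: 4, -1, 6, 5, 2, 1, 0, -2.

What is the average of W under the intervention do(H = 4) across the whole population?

do(H=4) breaks H's dependence on U. With H=4 fixed, W across the units is 22, 18, 22, 22, 22, 18, 18, 18, mean 20.

20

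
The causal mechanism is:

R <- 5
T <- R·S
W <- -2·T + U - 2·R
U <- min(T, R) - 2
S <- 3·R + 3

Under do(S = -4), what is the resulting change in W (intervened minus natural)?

195

do(S=-4) replaces the equation S <- 3·R + 3 with the constant S = -4.
T = R·S  [with R=5, S=-4]  = -20
U = min(T, R) - 2  [with T=-20, R=5]  = -22
W = -2·T + U - 2·R  [with T=-20, U=-22, R=5]  = 8
Without intervention: S = 3·R + 3  [with R=5]  = 18; T = R·S  [with R=5, S=18]  = 90; U = min(T, R) - 2  [with T=90, R=5]  = 3; W = -2·T + U - 2·R  [with T=90, U=3, R=5]  = -187.
Change = 8 − (-187) = 195.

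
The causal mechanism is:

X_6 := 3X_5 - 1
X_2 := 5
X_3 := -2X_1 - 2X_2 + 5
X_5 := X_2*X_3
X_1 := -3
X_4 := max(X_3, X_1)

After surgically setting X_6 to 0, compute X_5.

do(X_6=0) replaces the equation X_6 := 3X_5 - 1 with the constant X_6 = 0.
Since X_5 is not a descendant of the intervened variable, it is unaffected.
X_3 = -2X_1 - 2X_2 + 5  [with X_1=-3, X_2=5]  = 1
X_5 = X_2*X_3  [with X_2=5, X_3=1]  = 5

5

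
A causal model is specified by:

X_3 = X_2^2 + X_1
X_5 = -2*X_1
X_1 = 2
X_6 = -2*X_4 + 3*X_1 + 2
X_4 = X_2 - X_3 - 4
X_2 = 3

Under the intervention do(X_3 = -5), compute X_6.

0

The intervention breaks the incoming arrows to X_3: X_3 = X_2^2 + X_1 no longer applies, and X_3 = -5.
X_4 = X_2 - X_3 - 4  [with X_2=3, X_3=-5]  = 4
X_6 = -2*X_4 + 3*X_1 + 2  [with X_4=4, X_1=2]  = 0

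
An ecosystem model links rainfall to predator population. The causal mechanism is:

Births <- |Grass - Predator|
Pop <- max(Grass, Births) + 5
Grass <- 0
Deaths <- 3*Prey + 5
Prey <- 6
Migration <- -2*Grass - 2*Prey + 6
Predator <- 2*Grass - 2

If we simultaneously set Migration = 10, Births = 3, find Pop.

8

Under do(Migration = 10, Births = 3), each intervened variable's structural equation is replaced by its fixed value.
Pop = max(Grass, Births) + 5  [with Grass=0, Births=3]  = 8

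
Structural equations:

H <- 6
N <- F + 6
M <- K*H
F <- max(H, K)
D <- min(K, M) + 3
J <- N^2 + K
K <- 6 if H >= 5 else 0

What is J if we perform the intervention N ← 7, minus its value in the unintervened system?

-95

Under do(N=7), the mechanism N <- F + 6 is discarded; N is fixed at 7.
K = 6 if H >= 5 else 0  [with H=6]  = 6
J = N^2 + K  [with N=7, K=6]  = 55
Without intervention: K = 6 if H >= 5 else 0  [with H=6]  = 6; F = max(H, K)  [with H=6, K=6]  = 6; N = F + 6  [with F=6]  = 12; J = N^2 + K  [with N=12, K=6]  = 150.
Change = 55 − 150 = -95.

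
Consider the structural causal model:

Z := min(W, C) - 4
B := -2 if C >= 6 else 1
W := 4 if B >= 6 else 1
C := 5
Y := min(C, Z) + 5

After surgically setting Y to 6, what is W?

do(Y=6) replaces the equation Y := min(C, Z) + 5 with the constant Y = 6.
W is not downstream of the intervention, so its value is determined by the original equations.
B = -2 if C >= 6 else 1  [with C=5]  = 1
W = 4 if B >= 6 else 1  [with B=1]  = 1

1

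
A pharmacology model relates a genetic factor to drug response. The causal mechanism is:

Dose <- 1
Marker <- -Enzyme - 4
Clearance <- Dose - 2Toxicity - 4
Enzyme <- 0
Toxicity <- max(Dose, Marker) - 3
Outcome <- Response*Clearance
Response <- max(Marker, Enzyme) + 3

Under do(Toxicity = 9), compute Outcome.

-63

Under do(Toxicity=9), the mechanism Toxicity <- max(Dose, Marker) - 3 is discarded; Toxicity is fixed at 9.
Marker = -Enzyme - 4  [with Enzyme=0]  = -4
Response = max(Marker, Enzyme) + 3  [with Marker=-4, Enzyme=0]  = 3
Clearance = Dose - 2Toxicity - 4  [with Dose=1, Toxicity=9]  = -21
Outcome = Response*Clearance  [with Response=3, Clearance=-21]  = -63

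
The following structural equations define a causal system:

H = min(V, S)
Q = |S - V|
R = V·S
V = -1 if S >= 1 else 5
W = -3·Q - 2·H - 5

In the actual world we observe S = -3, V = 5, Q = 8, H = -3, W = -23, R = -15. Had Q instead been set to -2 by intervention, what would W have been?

do(Q=-2) replaces the equation Q = |S - V| with the constant Q = -2.
V = -1 if S >= 1 else 5  [with S=-3]  = 5
H = min(V, S)  [with V=5, S=-3]  = -3
W = -3·Q - 2·H - 5  [with Q=-2, H=-3]  = 7

7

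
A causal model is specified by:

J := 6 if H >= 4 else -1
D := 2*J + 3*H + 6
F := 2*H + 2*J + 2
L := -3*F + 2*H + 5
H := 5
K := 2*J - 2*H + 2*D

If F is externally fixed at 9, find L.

-12

The intervention breaks the incoming arrows to F: F := 2*H + 2*J + 2 no longer applies, and F = 9.
L = -3*F + 2*H + 5  [with F=9, H=5]  = -12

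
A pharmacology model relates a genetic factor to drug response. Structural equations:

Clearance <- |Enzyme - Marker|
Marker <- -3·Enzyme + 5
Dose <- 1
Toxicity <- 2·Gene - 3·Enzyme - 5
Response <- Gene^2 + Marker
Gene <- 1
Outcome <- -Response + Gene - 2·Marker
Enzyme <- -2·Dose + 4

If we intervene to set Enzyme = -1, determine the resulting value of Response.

9

do(Enzyme=-1) replaces the equation Enzyme <- -2·Dose + 4 with the constant Enzyme = -1.
Marker = -3·Enzyme + 5  [with Enzyme=-1]  = 8
Response = Gene^2 + Marker  [with Gene=1, Marker=8]  = 9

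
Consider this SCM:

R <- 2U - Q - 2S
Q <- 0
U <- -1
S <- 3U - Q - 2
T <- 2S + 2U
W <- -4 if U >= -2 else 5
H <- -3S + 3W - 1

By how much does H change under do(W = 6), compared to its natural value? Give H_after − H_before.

Intervening sets W = 6 and removes its equation (W <- -4 if U >= -2 else 5).
S = 3U - Q - 2  [with U=-1, Q=0]  = -5
H = -3S + 3W - 1  [with S=-5, W=6]  = 32
Without intervention: S = 3U - Q - 2  [with U=-1, Q=0]  = -5; W = -4 if U >= -2 else 5  [with U=-1]  = -4; H = -3S + 3W - 1  [with S=-5, W=-4]  = 2.
Change = 32 − 2 = 30.

30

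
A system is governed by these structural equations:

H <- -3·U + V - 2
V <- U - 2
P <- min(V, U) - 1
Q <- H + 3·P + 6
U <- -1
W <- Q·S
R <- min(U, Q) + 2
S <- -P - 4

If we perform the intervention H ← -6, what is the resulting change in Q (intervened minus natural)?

-4

The intervention breaks the incoming arrows to H: H <- -3·U + V - 2 no longer applies, and H = -6.
V = U - 2  [with U=-1]  = -3
P = min(V, U) - 1  [with V=-3, U=-1]  = -4
Q = H + 3·P + 6  [with H=-6, P=-4]  = -12
Without intervention: V = U - 2  [with U=-1]  = -3; P = min(V, U) - 1  [with V=-3, U=-1]  = -4; H = -3·U + V - 2  [with U=-1, V=-3]  = -2; Q = H + 3·P + 6  [with H=-2, P=-4]  = -8.
Change = -12 − (-8) = -4.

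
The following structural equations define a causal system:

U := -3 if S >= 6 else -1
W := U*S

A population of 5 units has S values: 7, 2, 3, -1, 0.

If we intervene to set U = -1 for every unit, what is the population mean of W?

Under do(U=-1), U's equation is replaced by U=-1 for every unit. Per-unit W: -7, -2, -3, 1, 0. Mean = -2.2.

-2.2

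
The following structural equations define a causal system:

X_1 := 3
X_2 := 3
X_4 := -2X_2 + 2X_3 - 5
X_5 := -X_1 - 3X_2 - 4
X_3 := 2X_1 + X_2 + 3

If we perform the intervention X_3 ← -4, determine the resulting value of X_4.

-19

The intervention breaks the incoming arrows to X_3: X_3 := 2X_1 + X_2 + 3 no longer applies, and X_3 = -4.
X_4 = -2X_2 + 2X_3 - 5  [with X_2=3, X_3=-4]  = -19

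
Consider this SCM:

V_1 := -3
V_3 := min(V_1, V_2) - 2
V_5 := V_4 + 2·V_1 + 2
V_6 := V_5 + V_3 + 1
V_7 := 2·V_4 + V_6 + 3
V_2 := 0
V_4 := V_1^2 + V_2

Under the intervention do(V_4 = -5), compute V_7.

The intervention breaks the incoming arrows to V_4: V_4 := V_1^2 + V_2 no longer applies, and V_4 = -5.
V_3 = min(V_1, V_2) - 2  [with V_1=-3, V_2=0]  = -5
V_5 = V_4 + 2·V_1 + 2  [with V_4=-5, V_1=-3]  = -9
V_6 = V_5 + V_3 + 1  [with V_5=-9, V_3=-5]  = -13
V_7 = 2·V_4 + V_6 + 3  [with V_4=-5, V_6=-13]  = -20

-20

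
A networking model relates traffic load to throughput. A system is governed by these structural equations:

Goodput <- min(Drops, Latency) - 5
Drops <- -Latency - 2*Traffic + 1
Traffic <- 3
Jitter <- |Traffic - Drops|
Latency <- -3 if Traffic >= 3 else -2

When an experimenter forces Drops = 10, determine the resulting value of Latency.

Under do(Drops=10), the mechanism Drops <- -Latency - 2*Traffic + 1 is discarded; Drops is fixed at 10.
Since Latency is not a descendant of the intervened variable, it is unaffected.
Latency = -3 if Traffic >= 3 else -2  [with Traffic=3]  = -3

-3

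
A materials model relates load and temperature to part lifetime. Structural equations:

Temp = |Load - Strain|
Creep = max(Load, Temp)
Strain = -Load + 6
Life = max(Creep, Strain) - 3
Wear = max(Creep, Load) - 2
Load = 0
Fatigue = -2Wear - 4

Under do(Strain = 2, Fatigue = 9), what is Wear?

Setting Strain = 2, Fatigue = 9 by intervention discards those variables' equations.
Temp = |Load - Strain|  [with Load=0, Strain=2]  = 2
Creep = max(Load, Temp)  [with Load=0, Temp=2]  = 2
Wear = max(Creep, Load) - 2  [with Creep=2, Load=0]  = 0

0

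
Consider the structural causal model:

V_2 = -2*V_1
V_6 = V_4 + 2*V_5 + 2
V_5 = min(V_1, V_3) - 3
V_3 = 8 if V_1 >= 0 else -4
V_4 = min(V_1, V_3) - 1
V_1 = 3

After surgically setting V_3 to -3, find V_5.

do(V_3=-3) replaces the equation V_3 = 8 if V_1 >= 0 else -4 with the constant V_3 = -3.
V_5 = min(V_1, V_3) - 3  [with V_1=3, V_3=-3]  = -6

-6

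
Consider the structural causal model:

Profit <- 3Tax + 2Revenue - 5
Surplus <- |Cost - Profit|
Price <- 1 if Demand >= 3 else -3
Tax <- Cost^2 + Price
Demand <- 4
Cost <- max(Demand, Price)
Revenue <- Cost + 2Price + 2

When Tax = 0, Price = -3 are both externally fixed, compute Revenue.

0

Setting Tax = 0, Price = -3 by intervention discards those variables' equations.
Cost = max(Demand, Price)  [with Demand=4, Price=-3]  = 4
Revenue = Cost + 2Price + 2  [with Cost=4, Price=-3]  = 0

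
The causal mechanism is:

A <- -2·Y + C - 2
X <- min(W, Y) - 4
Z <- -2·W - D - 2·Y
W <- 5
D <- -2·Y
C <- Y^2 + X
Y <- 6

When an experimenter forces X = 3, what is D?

-12

The intervention breaks the incoming arrows to X: X <- min(W, Y) - 4 no longer applies, and X = 3.
D is not downstream of the intervention, so its value is determined by the original equations.
D = -2·Y  [with Y=6]  = -12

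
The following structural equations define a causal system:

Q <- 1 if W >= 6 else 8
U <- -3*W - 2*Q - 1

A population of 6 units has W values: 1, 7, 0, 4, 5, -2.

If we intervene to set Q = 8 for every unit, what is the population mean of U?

The intervention sets Q=8 in all 6 units regardless of W. Recomputing U per unit gives -20, -38, -17, -29, -32, -11; average -24.5.

-24.5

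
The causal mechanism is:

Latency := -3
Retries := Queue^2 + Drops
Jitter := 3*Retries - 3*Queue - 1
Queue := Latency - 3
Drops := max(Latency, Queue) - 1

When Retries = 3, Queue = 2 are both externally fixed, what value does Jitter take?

2

The joint intervention fixes Retries = 3, Queue = 2, removing each variable's own equation.
Jitter = 3*Retries - 3*Queue - 1  [with Retries=3, Queue=2]  = 2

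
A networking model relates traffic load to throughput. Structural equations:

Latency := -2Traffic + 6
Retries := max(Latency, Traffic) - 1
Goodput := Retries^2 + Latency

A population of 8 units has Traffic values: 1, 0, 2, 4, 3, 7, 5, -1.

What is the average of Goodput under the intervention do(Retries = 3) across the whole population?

9.75

Under do(Retries=3), Retries's equation is replaced by Retries=3 for every unit. Per-unit Goodput: 13, 15, 11, 7, 9, 1, 5, 17. Mean = 9.75.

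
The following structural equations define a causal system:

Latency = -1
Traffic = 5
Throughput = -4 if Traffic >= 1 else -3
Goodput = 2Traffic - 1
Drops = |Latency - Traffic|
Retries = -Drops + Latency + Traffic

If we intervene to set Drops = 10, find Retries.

-6

The intervention breaks the incoming arrows to Drops: Drops = |Latency - Traffic| no longer applies, and Drops = 10.
Retries = -Drops + Latency + Traffic  [with Drops=10, Latency=-1, Traffic=5]  = -6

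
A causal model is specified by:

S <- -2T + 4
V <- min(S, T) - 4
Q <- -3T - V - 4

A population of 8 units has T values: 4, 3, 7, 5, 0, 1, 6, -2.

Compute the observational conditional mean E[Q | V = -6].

E[Q|V=-6] averages over only the 2 units with V=-6 (T = 3, -2): Q = -7, 8, mean 0.5.

0.5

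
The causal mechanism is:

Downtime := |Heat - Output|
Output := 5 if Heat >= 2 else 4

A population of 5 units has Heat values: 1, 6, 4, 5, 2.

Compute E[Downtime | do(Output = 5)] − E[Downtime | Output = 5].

Every unit gets Output=5 under the intervention. Downtime values become 4, 1, 1, 0, 3; E[Downtime|do(Output=5)] = 1.8.
Observing Output=5 restricts to units where Output's equation naturally yields 5: Heat ∈ {6, 4, 5, 2}. In that subpopulation Downtime = 1, 1, 0, 3, mean 1.25.
Difference = 1.8 − 1.25 = 0.55.

0.55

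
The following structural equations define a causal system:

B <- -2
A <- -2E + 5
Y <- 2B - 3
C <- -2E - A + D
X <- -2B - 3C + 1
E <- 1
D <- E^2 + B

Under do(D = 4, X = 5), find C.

-1

Setting D = 4, X = 5 by intervention discards those variables' equations.
A = -2E + 5  [with E=1]  = 3
C = -2E - A + D  [with E=1, A=3, D=4]  = -1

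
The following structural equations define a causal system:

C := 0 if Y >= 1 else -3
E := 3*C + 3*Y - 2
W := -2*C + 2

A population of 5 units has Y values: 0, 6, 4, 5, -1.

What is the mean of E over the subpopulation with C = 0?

13

Conditioning on C=0 selects the 3 unit(s) with Y ∈ {6, 4, 5}. Their E values: 16, 10, 13. Mean = 13.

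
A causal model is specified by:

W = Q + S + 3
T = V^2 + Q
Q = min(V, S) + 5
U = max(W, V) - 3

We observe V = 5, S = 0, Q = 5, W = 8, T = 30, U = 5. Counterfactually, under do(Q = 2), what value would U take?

The intervention breaks the incoming arrows to Q: Q = min(V, S) + 5 no longer applies, and Q = 2.
W = Q + S + 3  [with Q=2, S=0]  = 5
U = max(W, V) - 3  [with W=5, V=5]  = 2

2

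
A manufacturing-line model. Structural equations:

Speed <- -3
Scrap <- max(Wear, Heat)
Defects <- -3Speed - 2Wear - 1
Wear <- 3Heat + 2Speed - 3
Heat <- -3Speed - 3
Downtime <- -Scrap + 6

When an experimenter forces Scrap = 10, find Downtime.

The intervention breaks the incoming arrows to Scrap: Scrap <- max(Wear, Heat) no longer applies, and Scrap = 10.
Downtime = -Scrap + 6  [with Scrap=10]  = -4

-4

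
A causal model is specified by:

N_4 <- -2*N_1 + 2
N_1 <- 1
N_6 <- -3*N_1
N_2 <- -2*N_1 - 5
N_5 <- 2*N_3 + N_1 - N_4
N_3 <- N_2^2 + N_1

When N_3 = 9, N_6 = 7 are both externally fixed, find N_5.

19

The joint intervention fixes N_3 = 9, N_6 = 7, removing each variable's own equation.
N_4 = -2*N_1 + 2  [with N_1=1]  = 0
N_5 = 2*N_3 + N_1 - N_4  [with N_3=9, N_1=1, N_4=0]  = 19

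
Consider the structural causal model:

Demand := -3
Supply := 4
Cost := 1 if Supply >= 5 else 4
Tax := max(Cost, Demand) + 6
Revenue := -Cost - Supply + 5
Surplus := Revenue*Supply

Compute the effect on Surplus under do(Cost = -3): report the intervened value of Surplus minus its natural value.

28

The intervention breaks the incoming arrows to Cost: Cost := 1 if Supply >= 5 else 4 no longer applies, and Cost = -3.
Revenue = -Cost - Supply + 5  [with Cost=-3, Supply=4]  = 4
Surplus = Revenue*Supply  [with Revenue=4, Supply=4]  = 16
Without intervention: Cost = 1 if Supply >= 5 else 4  [with Supply=4]  = 4; Revenue = -Cost - Supply + 5  [with Cost=4, Supply=4]  = -3; Surplus = Revenue*Supply  [with Revenue=-3, Supply=4]  = -12.
Change = 16 − (-12) = 28.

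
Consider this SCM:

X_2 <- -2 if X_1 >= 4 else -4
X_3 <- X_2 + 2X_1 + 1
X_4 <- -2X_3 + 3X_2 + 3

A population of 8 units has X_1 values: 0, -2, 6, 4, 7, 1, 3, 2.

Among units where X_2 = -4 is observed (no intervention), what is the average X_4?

Conditioning on X_2=-4 selects the 5 unit(s) with X_1 ∈ {0, -2, 1, 3, 2}. Their X_4 values: -3, 5, -7, -15, -11. Mean = -6.2.

-6.2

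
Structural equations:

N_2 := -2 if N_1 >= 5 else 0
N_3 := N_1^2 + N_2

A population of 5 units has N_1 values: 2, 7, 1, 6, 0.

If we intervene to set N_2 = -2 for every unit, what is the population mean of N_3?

Every unit gets N_2=-2 under the intervention. N_3 values become 2, 47, -1, 34, -2; E[N_3|do(N_2=-2)] = 16.

16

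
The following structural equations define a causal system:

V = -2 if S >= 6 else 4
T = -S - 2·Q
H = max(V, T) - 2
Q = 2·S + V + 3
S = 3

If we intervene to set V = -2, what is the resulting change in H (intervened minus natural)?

do(V=-2) replaces the equation V = -2 if S >= 6 else 4 with the constant V = -2.
Q = 2·S + V + 3  [with S=3, V=-2]  = 7
T = -S - 2·Q  [with S=3, Q=7]  = -17
H = max(V, T) - 2  [with V=-2, T=-17]  = -4
Without intervention: V = -2 if S >= 6 else 4  [with S=3]  = 4; Q = 2·S + V + 3  [with S=3, V=4]  = 13; T = -S - 2·Q  [with S=3, Q=13]  = -29; H = max(V, T) - 2  [with V=4, T=-29]  = 2.
Change = -4 − 2 = -6.

-6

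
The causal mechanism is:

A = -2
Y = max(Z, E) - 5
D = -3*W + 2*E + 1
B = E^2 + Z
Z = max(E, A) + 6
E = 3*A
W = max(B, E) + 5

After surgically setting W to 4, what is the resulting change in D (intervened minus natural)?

123

Intervening sets W = 4 and removes its equation (W = max(B, E) + 5).
E = 3*A  [with A=-2]  = -6
D = -3*W + 2*E + 1  [with W=4, E=-6]  = -23
Without intervention: E = 3*A  [with A=-2]  = -6; Z = max(E, A) + 6  [with E=-6, A=-2]  = 4; B = E^2 + Z  [with E=-6, Z=4]  = 40; W = max(B, E) + 5  [with B=40, E=-6]  = 45; D = -3*W + 2*E + 1  [with W=45, E=-6]  = -146.
Change = -23 − (-146) = 123.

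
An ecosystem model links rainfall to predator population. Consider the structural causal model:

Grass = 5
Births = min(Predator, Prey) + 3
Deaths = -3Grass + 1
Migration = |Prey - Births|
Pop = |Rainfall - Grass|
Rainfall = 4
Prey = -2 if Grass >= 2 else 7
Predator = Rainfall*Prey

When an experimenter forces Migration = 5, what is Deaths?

Intervening sets Migration = 5 and removes its equation (Migration = |Prey - Births|).
Since Deaths is not a descendant of the intervened variable, it is unaffected.
Deaths = -3Grass + 1  [with Grass=5]  = -14

-14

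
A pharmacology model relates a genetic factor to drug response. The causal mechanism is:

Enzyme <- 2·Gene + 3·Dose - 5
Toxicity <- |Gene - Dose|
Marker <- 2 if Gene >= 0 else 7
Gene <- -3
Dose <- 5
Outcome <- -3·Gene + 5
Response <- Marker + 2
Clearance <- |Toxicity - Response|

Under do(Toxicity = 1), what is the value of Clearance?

8

Intervening sets Toxicity = 1 and removes its equation (Toxicity <- |Gene - Dose|).
Marker = 2 if Gene >= 0 else 7  [with Gene=-3]  = 7
Response = Marker + 2  [with Marker=7]  = 9
Clearance = |Toxicity - Response|  [with Toxicity=1, Response=9]  = 8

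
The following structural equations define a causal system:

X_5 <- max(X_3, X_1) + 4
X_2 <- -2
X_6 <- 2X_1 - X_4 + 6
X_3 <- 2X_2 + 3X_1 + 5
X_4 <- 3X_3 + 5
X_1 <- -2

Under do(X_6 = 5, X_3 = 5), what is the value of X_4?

Under do(X_6 = 5, X_3 = 5), each intervened variable's structural equation is replaced by its fixed value.
X_4 = 3X_3 + 5  [with X_3=5]  = 20

20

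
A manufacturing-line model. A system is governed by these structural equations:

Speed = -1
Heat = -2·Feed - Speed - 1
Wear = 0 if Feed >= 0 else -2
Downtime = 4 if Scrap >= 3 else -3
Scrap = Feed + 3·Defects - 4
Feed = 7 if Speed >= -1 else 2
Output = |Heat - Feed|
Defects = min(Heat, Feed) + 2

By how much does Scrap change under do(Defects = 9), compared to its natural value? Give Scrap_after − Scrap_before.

The intervention breaks the incoming arrows to Defects: Defects = min(Heat, Feed) + 2 no longer applies, and Defects = 9.
Feed = 7 if Speed >= -1 else 2  [with Speed=-1]  = 7
Scrap = Feed + 3·Defects - 4  [with Feed=7, Defects=9]  = 30
Without intervention: Feed = 7 if Speed >= -1 else 2  [with Speed=-1]  = 7; Heat = -2·Feed - Speed - 1  [with Feed=7, Speed=-1]  = -14; Defects = min(Heat, Feed) + 2  [with Heat=-14, Feed=7]  = -12; Scrap = Feed + 3·Defects - 4  [with Feed=7, Defects=-12]  = -33.
Change = 30 − (-33) = 63.

63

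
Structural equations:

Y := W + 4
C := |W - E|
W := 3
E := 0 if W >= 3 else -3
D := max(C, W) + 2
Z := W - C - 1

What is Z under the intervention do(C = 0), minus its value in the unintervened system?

3

The intervention breaks the incoming arrows to C: C := |W - E| no longer applies, and C = 0.
Z = W - C - 1  [with W=3, C=0]  = 2
Without intervention: E = 0 if W >= 3 else -3  [with W=3]  = 0; C = |W - E|  [with W=3, E=0]  = 3; Z = W - C - 1  [with W=3, C=3]  = -1.
Change = 2 − (-1) = 3.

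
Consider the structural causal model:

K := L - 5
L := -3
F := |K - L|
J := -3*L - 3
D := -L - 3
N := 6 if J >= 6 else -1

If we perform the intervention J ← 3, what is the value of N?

The intervention breaks the incoming arrows to J: J := -3*L - 3 no longer applies, and J = 3.
N = 6 if J >= 6 else -1  [with J=3]  = -1

-1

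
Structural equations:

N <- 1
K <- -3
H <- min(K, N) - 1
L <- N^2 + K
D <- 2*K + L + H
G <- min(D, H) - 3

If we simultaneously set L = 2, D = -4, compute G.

-7

The joint intervention fixes L = 2, D = -4, removing each variable's own equation.
H = min(K, N) - 1  [with K=-3, N=1]  = -4
G = min(D, H) - 3  [with D=-4, H=-4]  = -7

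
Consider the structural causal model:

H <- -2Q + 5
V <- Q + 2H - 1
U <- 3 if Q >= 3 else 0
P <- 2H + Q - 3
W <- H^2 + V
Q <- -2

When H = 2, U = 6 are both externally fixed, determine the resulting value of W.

Setting H = 2, U = 6 by intervention discards those variables' equations.
V = Q + 2H - 1  [with Q=-2, H=2]  = 1
W = H^2 + V  [with H=2, V=1]  = 5

5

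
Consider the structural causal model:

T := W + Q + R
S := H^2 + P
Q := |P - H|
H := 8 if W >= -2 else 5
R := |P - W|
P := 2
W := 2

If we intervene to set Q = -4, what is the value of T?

-2

The intervention breaks the incoming arrows to Q: Q := |P - H| no longer applies, and Q = -4.
R = |P - W|  [with P=2, W=2]  = 0
T = W + Q + R  [with W=2, Q=-4, R=0]  = -2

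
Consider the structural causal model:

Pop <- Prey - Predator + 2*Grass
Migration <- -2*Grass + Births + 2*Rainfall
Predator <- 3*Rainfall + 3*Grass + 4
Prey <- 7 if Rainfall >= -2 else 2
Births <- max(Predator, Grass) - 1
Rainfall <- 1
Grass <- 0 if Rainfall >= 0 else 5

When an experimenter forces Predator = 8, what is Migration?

Under do(Predator=8), the mechanism Predator <- 3*Rainfall + 3*Grass + 4 is discarded; Predator is fixed at 8.
Grass = 0 if Rainfall >= 0 else 5  [with Rainfall=1]  = 0
Births = max(Predator, Grass) - 1  [with Predator=8, Grass=0]  = 7
Migration = -2*Grass + Births + 2*Rainfall  [with Grass=0, Births=7, Rainfall=1]  = 9

9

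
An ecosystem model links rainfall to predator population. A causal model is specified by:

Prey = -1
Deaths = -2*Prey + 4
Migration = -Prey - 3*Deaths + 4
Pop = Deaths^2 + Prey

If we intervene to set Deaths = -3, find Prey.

-1

Under do(Deaths=-3), the mechanism Deaths = -2*Prey + 4 is discarded; Deaths is fixed at -3.
Prey is not downstream of the intervention, so its value is determined by the original equations.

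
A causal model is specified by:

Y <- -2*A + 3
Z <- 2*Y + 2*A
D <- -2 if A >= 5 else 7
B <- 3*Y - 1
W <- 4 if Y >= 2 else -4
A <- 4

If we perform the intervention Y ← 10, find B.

29

Under do(Y=10), the mechanism Y <- -2*A + 3 is discarded; Y is fixed at 10.
B = 3*Y - 1  [with Y=10]  = 29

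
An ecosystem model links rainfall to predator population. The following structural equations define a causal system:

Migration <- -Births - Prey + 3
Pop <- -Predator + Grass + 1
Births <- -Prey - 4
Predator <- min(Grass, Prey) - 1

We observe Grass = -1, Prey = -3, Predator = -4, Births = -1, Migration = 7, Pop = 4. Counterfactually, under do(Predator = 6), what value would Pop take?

-6

The intervention breaks the incoming arrows to Predator: Predator <- min(Grass, Prey) - 1 no longer applies, and Predator = 6.
Pop = -Predator + Grass + 1  [with Predator=6, Grass=-1]  = -6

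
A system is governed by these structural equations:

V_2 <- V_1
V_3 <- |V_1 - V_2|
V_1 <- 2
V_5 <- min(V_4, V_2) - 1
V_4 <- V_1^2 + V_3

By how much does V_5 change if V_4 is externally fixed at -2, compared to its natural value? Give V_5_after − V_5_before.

Intervening sets V_4 = -2 and removes its equation (V_4 <- V_1^2 + V_3).
V_2 = V_1  [with V_1=2]  = 2
V_5 = min(V_4, V_2) - 1  [with V_4=-2, V_2=2]  = -3
Without intervention: V_2 = V_1  [with V_1=2]  = 2; V_3 = |V_1 - V_2|  [with V_1=2, V_2=2]  = 0; V_4 = V_1^2 + V_3  [with V_1=2, V_3=0]  = 4; V_5 = min(V_4, V_2) - 1  [with V_4=4, V_2=2]  = 1.
Change = -3 − 1 = -4.

-4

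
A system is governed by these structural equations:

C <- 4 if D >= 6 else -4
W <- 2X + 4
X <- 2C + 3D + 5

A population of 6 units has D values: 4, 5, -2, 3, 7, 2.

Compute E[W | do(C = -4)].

do(C=-4) breaks C's dependence on D. With C=-4 fixed, W across the units is 22, 28, -14, 16, 40, 10, mean 17.

17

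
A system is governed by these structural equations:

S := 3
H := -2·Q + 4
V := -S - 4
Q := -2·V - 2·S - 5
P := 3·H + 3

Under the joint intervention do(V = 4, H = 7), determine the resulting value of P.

Setting V = 4, H = 7 by intervention discards those variables' equations.
P = 3·H + 3  [with H=7]  = 24

24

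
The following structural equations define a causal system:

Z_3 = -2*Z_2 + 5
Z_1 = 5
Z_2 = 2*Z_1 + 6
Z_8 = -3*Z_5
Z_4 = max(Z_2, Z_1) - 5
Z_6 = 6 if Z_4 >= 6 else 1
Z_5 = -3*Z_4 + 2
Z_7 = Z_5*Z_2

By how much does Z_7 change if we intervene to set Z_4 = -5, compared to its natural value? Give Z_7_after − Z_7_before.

The intervention breaks the incoming arrows to Z_4: Z_4 = max(Z_2, Z_1) - 5 no longer applies, and Z_4 = -5.
Z_2 = 2*Z_1 + 6  [with Z_1=5]  = 16
Z_5 = -3*Z_4 + 2  [with Z_4=-5]  = 17
Z_7 = Z_5*Z_2  [with Z_5=17, Z_2=16]  = 272
Without intervention: Z_2 = 2*Z_1 + 6  [with Z_1=5]  = 16; Z_4 = max(Z_2, Z_1) - 5  [with Z_2=16, Z_1=5]  = 11; Z_5 = -3*Z_4 + 2  [with Z_4=11]  = -31; Z_7 = Z_5*Z_2  [with Z_5=-31, Z_2=16]  = -496.
Change = 272 − (-496) = 768.

768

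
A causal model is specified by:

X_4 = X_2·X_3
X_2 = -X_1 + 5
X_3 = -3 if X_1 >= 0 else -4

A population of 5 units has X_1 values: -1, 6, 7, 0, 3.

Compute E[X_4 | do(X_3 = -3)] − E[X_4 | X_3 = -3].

-3

Every unit gets X_3=-3 under the intervention. X_4 values become -18, 3, 6, -15, -6; E[X_4|do(X_3=-3)] = -6.
E[X_4|X_3=-3] averages over only the 4 units with X_3=-3 (X_1 = 6, 7, 0, 3): X_4 = 3, 6, -15, -6, mean -3.
Difference = -6 − (-3) = -3.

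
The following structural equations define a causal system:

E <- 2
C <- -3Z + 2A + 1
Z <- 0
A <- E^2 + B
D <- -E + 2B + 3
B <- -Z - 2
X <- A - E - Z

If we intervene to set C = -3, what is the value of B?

-2

do(C=-3) replaces the equation C <- -3Z + 2A + 1 with the constant C = -3.
B is not downstream of the intervention, so its value is determined by the original equations.
B = -Z - 2  [with Z=0]  = -2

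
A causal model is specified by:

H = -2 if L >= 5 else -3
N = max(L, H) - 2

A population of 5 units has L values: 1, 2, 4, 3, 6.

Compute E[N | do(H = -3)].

1.2

The intervention sets H=-3 in all 5 units regardless of L. Recomputing N per unit gives -1, 0, 2, 1, 4; average 1.2.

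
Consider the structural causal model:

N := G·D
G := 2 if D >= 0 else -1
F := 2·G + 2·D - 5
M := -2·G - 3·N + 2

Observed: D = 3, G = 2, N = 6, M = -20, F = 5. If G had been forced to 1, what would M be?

Under do(G=1), the mechanism G := 2 if D >= 0 else -1 is discarded; G is fixed at 1.
N = G·D  [with G=1, D=3]  = 3
M = -2·G - 3·N + 2  [with G=1, N=3]  = -9

-9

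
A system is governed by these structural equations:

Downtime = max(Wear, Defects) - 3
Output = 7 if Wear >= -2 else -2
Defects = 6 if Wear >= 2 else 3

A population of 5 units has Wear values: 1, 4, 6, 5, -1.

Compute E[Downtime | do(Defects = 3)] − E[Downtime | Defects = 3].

The intervention sets Defects=3 in all 5 units regardless of Wear. Recomputing Downtime per unit gives 0, 1, 3, 2, 0; average 1.2.
Observing Defects=3 restricts to units where Defects's equation naturally yields 3: Wear ∈ {1, -1}. In that subpopulation Downtime = 0, 0, mean 0.
Difference = 1.2 − 0 = 1.2.

1.2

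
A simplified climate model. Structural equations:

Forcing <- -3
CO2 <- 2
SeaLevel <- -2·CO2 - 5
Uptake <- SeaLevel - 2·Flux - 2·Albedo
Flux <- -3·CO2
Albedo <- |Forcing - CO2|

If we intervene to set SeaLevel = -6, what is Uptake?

Under do(SeaLevel=-6), the mechanism SeaLevel <- -2·CO2 - 5 is discarded; SeaLevel is fixed at -6.
Albedo = |Forcing - CO2|  [with Forcing=-3, CO2=2]  = 5
Flux = -3·CO2  [with CO2=2]  = -6
Uptake = SeaLevel - 2·Flux - 2·Albedo  [with SeaLevel=-6, Flux=-6, Albedo=5]  = -4

-4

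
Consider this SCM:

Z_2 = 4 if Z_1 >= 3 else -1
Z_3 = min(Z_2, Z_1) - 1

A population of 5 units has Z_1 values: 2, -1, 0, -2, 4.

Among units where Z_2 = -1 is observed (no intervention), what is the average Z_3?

Observing Z_2=-1 restricts to units where Z_2's equation naturally yields -1: Z_1 ∈ {2, -1, 0, -2}. In that subpopulation Z_3 = -2, -2, -2, -3, mean -2.25.

-2.25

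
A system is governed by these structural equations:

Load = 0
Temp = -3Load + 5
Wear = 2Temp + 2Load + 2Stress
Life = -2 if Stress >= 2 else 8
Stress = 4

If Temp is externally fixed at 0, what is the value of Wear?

8

The intervention breaks the incoming arrows to Temp: Temp = -3Load + 5 no longer applies, and Temp = 0.
Wear = 2Temp + 2Load + 2Stress  [with Temp=0, Load=0, Stress=4]  = 8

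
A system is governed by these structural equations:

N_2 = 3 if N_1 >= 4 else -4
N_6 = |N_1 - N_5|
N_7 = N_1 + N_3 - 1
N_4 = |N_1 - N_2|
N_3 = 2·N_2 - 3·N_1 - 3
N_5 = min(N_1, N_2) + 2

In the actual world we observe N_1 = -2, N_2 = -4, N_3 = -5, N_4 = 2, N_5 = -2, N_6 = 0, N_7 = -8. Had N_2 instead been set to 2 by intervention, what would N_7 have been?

Under do(N_2=2), the mechanism N_2 = 3 if N_1 >= 4 else -4 is discarded; N_2 is fixed at 2.
N_3 = 2·N_2 - 3·N_1 - 3  [with N_2=2, N_1=-2]  = 7
N_7 = N_1 + N_3 - 1  [with N_1=-2, N_3=7]  = 4

4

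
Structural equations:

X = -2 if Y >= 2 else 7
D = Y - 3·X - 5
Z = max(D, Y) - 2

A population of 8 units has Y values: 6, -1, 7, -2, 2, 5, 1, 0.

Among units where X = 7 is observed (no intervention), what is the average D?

-26.5

Observing X=7 restricts to units where X's equation naturally yields 7: Y ∈ {-1, -2, 1, 0}. In that subpopulation D = -27, -28, -25, -26, mean -26.5.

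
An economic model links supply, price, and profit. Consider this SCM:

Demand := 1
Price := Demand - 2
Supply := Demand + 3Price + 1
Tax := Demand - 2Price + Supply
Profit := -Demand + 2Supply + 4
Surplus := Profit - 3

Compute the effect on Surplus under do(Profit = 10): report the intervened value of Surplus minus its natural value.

9

The intervention breaks the incoming arrows to Profit: Profit := -Demand + 2Supply + 4 no longer applies, and Profit = 10.
Surplus = Profit - 3  [with Profit=10]  = 7
Without intervention: Price = Demand - 2  [with Demand=1]  = -1; Supply = Demand + 3Price + 1  [with Demand=1, Price=-1]  = -1; Profit = -Demand + 2Supply + 4  [with Demand=1, Supply=-1]  = 1; Surplus = Profit - 3  [with Profit=1]  = -2.
Change = 7 − (-2) = 9.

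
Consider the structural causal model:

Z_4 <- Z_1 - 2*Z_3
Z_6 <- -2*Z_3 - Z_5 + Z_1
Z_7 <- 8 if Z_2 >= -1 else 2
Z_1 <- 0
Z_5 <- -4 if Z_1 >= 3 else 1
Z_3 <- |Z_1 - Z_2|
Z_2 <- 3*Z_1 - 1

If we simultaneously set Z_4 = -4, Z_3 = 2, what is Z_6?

The joint intervention fixes Z_4 = -4, Z_3 = 2, removing each variable's own equation.
Z_5 = -4 if Z_1 >= 3 else 1  [with Z_1=0]  = 1
Z_6 = -2*Z_3 - Z_5 + Z_1  [with Z_3=2, Z_5=1, Z_1=0]  = -5

-5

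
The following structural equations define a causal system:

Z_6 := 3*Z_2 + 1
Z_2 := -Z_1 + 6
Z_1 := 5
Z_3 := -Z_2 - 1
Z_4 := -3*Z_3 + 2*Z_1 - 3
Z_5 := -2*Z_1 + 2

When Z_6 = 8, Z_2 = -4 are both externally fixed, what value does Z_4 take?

Under do(Z_6 = 8, Z_2 = -4), each intervened variable's structural equation is replaced by its fixed value.
Z_3 = -Z_2 - 1  [with Z_2=-4]  = 3
Z_4 = -3*Z_3 + 2*Z_1 - 3  [with Z_3=3, Z_1=5]  = -2

-2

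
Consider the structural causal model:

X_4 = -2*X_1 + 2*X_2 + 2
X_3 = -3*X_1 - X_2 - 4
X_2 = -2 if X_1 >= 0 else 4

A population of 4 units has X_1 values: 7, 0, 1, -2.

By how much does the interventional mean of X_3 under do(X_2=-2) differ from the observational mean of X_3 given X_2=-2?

Every unit gets X_2=-2 under the intervention. X_3 values become -23, -2, -5, 4; E[X_3|do(X_2=-2)] = -6.5.
Observing X_2=-2 restricts to units where X_2's equation naturally yields -2: X_1 ∈ {7, 0, 1}. In that subpopulation X_3 = -23, -2, -5, mean -10.
Difference = -6.5 − (-10) = 3.5.

3.5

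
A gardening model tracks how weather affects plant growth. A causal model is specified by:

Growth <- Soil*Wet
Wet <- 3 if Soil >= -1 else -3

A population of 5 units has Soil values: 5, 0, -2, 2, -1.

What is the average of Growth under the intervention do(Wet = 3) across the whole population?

do(Wet=3) breaks Wet's dependence on Soil. With Wet=3 fixed, Growth across the units is 15, 0, -6, 6, -3, mean 2.4.

2.4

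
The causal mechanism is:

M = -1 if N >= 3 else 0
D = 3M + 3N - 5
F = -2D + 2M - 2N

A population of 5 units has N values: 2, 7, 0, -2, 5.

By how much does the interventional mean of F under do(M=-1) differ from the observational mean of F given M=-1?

The intervention sets M=-1 in all 5 units regardless of N. Recomputing F per unit gives -2, -42, 14, 30, -26; average -5.2.
Conditioning on M=-1 selects the 2 unit(s) with N ∈ {7, 5}. Their F values: -42, -26. Mean = -34.
Difference = -5.2 − (-34) = 28.8.

28.8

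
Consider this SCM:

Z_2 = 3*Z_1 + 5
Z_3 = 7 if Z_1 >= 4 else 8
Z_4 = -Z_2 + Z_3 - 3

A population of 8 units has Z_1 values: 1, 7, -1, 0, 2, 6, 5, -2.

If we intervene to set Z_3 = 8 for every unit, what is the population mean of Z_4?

-6.75

Under do(Z_3=8), Z_3's equation is replaced by Z_3=8 for every unit. Per-unit Z_4: -3, -21, 3, 0, -6, -18, -15, 6. Mean = -6.75.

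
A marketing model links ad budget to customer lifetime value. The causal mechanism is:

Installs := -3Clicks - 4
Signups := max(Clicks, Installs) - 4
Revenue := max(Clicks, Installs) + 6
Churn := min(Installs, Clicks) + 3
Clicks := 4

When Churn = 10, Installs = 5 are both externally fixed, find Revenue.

11

The joint intervention fixes Churn = 10, Installs = 5, removing each variable's own equation.
Revenue = max(Clicks, Installs) + 6  [with Clicks=4, Installs=5]  = 11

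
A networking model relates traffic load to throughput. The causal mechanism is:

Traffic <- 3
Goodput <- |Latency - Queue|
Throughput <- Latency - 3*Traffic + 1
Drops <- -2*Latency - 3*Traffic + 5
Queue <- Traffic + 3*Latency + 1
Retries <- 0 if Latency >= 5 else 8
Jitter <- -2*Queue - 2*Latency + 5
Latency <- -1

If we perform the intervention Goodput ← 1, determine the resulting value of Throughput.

Intervening sets Goodput = 1 and removes its equation (Goodput <- |Latency - Queue|).
Since Throughput is not a descendant of the intervened variable, it is unaffected.
Throughput = Latency - 3*Traffic + 1  [with Latency=-1, Traffic=3]  = -9

-9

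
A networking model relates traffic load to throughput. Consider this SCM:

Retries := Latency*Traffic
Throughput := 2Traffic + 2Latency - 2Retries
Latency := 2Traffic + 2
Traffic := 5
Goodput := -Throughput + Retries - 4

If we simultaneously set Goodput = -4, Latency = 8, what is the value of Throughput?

-54

Setting Goodput = -4, Latency = 8 by intervention discards those variables' equations.
Retries = Latency*Traffic  [with Latency=8, Traffic=5]  = 40
Throughput = 2Traffic + 2Latency - 2Retries  [with Traffic=5, Latency=8, Retries=40]  = -54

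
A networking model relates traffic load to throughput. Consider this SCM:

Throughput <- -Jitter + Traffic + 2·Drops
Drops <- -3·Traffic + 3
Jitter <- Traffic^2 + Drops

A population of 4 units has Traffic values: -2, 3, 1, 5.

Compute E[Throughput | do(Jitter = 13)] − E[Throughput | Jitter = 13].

-1.25

Under do(Jitter=13), Jitter's equation is replaced by Jitter=13 for every unit. Per-unit Throughput: 3, -22, -12, -32. Mean = -15.75.
Observing Jitter=13 restricts to units where Jitter's equation naturally yields 13: Traffic ∈ {-2, 5}. In that subpopulation Throughput = 3, -32, mean -14.5.
Difference = -15.75 − (-14.5) = -1.25.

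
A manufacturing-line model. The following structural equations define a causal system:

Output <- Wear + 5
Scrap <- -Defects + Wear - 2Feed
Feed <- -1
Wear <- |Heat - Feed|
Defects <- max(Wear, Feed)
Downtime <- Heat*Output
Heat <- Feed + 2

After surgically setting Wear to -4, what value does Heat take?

1

Under do(Wear=-4), the mechanism Wear <- |Heat - Feed| is discarded; Wear is fixed at -4.
Since Heat is not a descendant of the intervened variable, it is unaffected.
Heat = Feed + 2  [with Feed=-1]  = 1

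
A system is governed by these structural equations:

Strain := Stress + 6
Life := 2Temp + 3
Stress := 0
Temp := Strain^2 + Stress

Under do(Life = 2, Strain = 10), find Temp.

100

Setting Life = 2, Strain = 10 by intervention discards those variables' equations.
Temp = Strain^2 + Stress  [with Strain=10, Stress=0]  = 100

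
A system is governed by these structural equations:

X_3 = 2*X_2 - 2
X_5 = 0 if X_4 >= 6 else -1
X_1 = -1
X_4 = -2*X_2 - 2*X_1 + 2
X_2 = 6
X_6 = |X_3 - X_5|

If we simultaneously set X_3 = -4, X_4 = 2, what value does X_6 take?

3

Setting X_3 = -4, X_4 = 2 by intervention discards those variables' equations.
X_5 = 0 if X_4 >= 6 else -1  [with X_4=2]  = -1
X_6 = |X_3 - X_5|  [with X_3=-4, X_5=-1]  = 3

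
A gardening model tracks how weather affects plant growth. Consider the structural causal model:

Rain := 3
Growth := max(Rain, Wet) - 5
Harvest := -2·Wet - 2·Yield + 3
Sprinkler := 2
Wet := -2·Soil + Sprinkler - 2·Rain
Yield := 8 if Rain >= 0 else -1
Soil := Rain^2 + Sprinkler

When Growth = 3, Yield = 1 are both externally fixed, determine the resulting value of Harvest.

Under do(Growth = 3, Yield = 1), each intervened variable's structural equation is replaced by its fixed value.
Soil = Rain^2 + Sprinkler  [with Rain=3, Sprinkler=2]  = 11
Wet = -2·Soil + Sprinkler - 2·Rain  [with Soil=11, Sprinkler=2, Rain=3]  = -26
Harvest = -2·Wet - 2·Yield + 3  [with Wet=-26, Yield=1]  = 53

53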